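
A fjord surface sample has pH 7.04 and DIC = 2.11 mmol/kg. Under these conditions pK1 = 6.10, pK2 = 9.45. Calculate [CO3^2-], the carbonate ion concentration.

α₂ = 1 / (1 + [H⁺]/K2 + [H⁺]²/(K1K2)) = 1 / (1 + 10^+2.41 + 10^+1.47)
   = 1 / (1 + 257.04 + 29.512) = 1/287.55 = 0.003478
[CO3²⁻] = α₂ × DIC = 0.003478 × 2.11 = 0.00734 mmol/kg = 7.34 μmol/kg

[CO3²⁻] = 7.34 μmol/kg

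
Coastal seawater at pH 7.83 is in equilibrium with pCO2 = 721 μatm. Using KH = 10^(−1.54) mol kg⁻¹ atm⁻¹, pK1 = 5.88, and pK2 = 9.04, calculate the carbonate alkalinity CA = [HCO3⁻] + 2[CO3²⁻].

CA = 2.08 mmol/kg

[CO2*] = KH · pCO2 = 10^(−1.54) × 721×10^-6 = 2.079×10^-5 mol/kg
α₀ = 1/(1 + K1/[H⁺] + K1K2/[H⁺]²) = 1/(1 + 10^+1.95 + 10^+0.74) = 0.01046
DIC = [CO2*]/α₀ = 2.079×10^-5 / 0.01046 = 1.988 mmol/kg
CA = (α₁ + 2α₂)·DIC = (0.9321 + 2×0.05747) × 1.988 = 2.08 mmol/kg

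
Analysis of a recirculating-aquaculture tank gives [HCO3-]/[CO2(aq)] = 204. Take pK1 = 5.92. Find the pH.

From K1 = [H⁺][HCO3-]/[CO2(aq)]:  pH = pK1 + log₁₀([HCO3-]/[CO2(aq)])
log₁₀(204) = +2.310
pH = 5.92 + (+2.310) = 8.23

pH = 8.23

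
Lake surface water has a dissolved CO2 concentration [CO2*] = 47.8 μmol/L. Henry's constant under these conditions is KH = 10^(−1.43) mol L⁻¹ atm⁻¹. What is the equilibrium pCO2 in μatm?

pCO2 = 1290 μatm

KH = 10^(−1.43) = 3.715×10^-2 mol L⁻¹ atm⁻¹
pCO2 = [CO2*]/KH = 47.8×10^-6 / 3.715×10^-2 = 1.29×10^-3 atm = 1290 μatm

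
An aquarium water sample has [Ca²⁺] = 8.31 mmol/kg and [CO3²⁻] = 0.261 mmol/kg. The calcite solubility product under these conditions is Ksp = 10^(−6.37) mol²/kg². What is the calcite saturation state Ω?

Ω = 5.08

Ksp = 10^(−6.37) = 4.266×10^-7
Ω = [Ca²⁺][CO3²⁻]/Ksp = (8.31×10^-3)(0.261×10^-3) / 4.266×10^-7 = 5.08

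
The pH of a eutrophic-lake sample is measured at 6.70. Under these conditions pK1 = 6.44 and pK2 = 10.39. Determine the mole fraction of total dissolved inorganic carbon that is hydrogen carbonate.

α₁ = 1 / (1 + [H⁺]/K1 + K2/[H⁺]) = 1 / (1 + 10^-0.26 + 10^-3.69)
   = 1 / (1 + 0.54954 + 0.00020417) = 1/1.5497 = 0.6453

α₁ = 0.645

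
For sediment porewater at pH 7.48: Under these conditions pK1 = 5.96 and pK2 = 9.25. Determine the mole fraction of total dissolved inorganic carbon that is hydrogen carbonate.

α₁ = 1 / (1 + [H⁺]/K1 + K2/[H⁺]) = 1 / (1 + 10^-1.52 + 10^-1.77)
   = 1 / (1 + 0.030200 + 0.016982) = 1/1.0472 = 0.9549

α₁ = 0.955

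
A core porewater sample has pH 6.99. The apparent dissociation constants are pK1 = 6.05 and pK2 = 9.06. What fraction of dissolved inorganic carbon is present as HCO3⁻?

α₁ = 0.890

α₁ = 1 / (1 + [H⁺]/K1 + K2/[H⁺]) = 1 / (1 + 10^-0.94 + 10^-2.07)
   = 1 / (1 + 0.11482 + 0.0085114) = 1/1.1233 = 0.8902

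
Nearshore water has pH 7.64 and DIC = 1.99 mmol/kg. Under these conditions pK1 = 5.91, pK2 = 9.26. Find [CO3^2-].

[CO3²⁻] = 0.0458 mmol/kg

α₂ = 1 / (1 + [H⁺]/K2 + [H⁺]²/(K1K2)) = 1 / (1 + 10^+1.62 + 10^-0.11)
   = 1 / (1 + 41.687 + 0.77625) = 1/43.463 = 0.02301
[CO3²⁻] = α₂ × DIC = 0.02301 × 1.99 = 0.0458 mmol/kg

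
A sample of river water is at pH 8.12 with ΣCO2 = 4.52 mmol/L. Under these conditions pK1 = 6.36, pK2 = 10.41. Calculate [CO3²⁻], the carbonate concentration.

[CO3²⁻] = 0.0227 mmol/L

α₂ = 1 / (1 + [H⁺]/K2 + [H⁺]²/(K1K2)) = 1 / (1 + 10^+2.29 + 10^+0.53)
   = 1 / (1 + 194.98 + 3.3884) = 1/199.37 = 0.005016
[CO3²⁻] = α₂ × DIC = 0.005016 × 4.52 = 0.0227 mmol/L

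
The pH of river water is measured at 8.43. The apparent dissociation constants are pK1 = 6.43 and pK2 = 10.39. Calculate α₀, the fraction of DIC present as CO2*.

α₀ = 0.00979

α₀ = 1 / (1 + K1/[H⁺] + K1K2/[H⁺]²) = 1 / (1 + 10^+2.00 + 10^+0.04)
   = 1 / (1 + 100.00 + 1.0965) = 1/102.10 = 0.009795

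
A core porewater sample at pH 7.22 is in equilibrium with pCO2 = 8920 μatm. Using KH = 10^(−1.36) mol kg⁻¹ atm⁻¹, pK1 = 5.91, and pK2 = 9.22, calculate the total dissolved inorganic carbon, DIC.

[CO2*] = KH · pCO2 = 10^(−1.36) × 8920×10^-6 = 3.894×10^-4 mol/kg
α₀ = 1/(1 + K1/[H⁺] + K1K2/[H⁺]²) = 1/(1 + 10^+1.31 + 10^-0.69) = 0.04625
DIC = [CO2*]/α₀ = 3.894×10^-4 / 0.04625 = 8.42 mmol/kg

DIC = 8.42 mmol/kg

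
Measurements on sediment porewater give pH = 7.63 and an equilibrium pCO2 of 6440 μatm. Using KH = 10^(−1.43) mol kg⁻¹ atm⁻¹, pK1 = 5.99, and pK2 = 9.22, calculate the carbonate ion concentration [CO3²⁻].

[CO3²⁻] = 0.268 mmol/kg

[CO2*] = KH · pCO2 = 10^(−1.43) × 6440×10^-6 = 2.393×10^-4 mol/kg
α₀ = 1/(1 + K1/[H⁺] + K1K2/[H⁺]²) = 1/(1 + 10^+1.64 + 10^+0.05) = 0.02185
DIC = [CO2*]/α₀ = 2.393×10^-4 / 0.02185 = 10.95 mmol/kg
[CO3²⁻] = α₂·DIC; α₂ = 0.02451, so [CO3²⁻] = 0.02451 × 10.95 = 0.268 mmol/kg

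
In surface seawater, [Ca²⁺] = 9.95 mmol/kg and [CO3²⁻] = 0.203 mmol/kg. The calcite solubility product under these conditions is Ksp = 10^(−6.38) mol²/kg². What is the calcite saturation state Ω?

Ω = 4.85

Ksp = 10^(−6.38) = 4.169×10^-7
Ω = [Ca²⁺][CO3²⁻]/Ksp = (9.95×10^-3)(0.203×10^-3) / 4.169×10^-7 = 4.85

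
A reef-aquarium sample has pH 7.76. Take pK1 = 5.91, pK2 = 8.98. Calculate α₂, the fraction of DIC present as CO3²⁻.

α₂ = 0.0561

α₂ = 1 / (1 + [H⁺]/K2 + [H⁺]²/(K1K2)) = 1 / (1 + 10^+1.22 + 10^-0.63)
   = 1 / (1 + 16.596 + 0.23442) = 1/17.830 = 0.05608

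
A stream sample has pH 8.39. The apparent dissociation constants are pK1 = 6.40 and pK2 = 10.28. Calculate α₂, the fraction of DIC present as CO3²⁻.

α₂ = 1 / (1 + [H⁺]/K2 + [H⁺]²/(K1K2)) = 1 / (1 + 10^+1.89 + 10^-0.10)
   = 1 / (1 + 77.625 + 0.79433) = 1/79.419 = 0.01259

α₂ = 0.0126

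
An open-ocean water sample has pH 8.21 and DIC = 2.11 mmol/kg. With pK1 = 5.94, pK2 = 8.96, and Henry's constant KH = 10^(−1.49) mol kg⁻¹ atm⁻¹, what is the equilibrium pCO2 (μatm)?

pCO2 = 296 μatm

α₀ = 1 / (1 + K1/[H⁺] + K1K2/[H⁺]²) = 1 / (1 + 10^+2.27 + 10^+1.52)
   = 1 / (1 + 186.21 + 33.113) = 1/220.32 = 0.004539
[CO2*] = α₀ × DIC = 0.004539 × 2.11 = 0.009577 mmol/kg = 9.577 μmol/kg
pCO2 = [CO2*]/KH = 9.577×10^-6 / 3.236×10^-2 = 296 μatm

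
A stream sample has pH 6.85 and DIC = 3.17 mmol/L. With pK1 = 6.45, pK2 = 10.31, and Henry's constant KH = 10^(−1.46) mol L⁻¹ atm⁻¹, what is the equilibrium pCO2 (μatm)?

α₀ = 1 / (1 + K1/[H⁺] + K1K2/[H⁺]²) = 1 / (1 + 10^+0.40 + 10^-3.06)
   = 1 / (1 + 2.5119 + 0.00087096) = 1/3.5128 = 0.2847
[CO2*] = α₀ × DIC = 0.2847 × 3.17 = 0.9024 mmol/L
pCO2 = [CO2*]/KH = 9.024×10^-4 / 3.467×10^-2 = 2.60×10^4 μatm

pCO2 = 2.60×10^4 μatm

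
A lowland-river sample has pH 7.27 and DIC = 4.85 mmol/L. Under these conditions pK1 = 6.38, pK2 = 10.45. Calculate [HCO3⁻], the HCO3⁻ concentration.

[HCO3⁻] = 4.29 mmol/L

α₁ = 1 / (1 + [H⁺]/K1 + K2/[H⁺]) = 1 / (1 + 10^-0.89 + 10^-3.18)
   = 1 / (1 + 0.12882 + 0.00066069) = 1/1.1295 = 0.8854
[HCO3⁻] = α₁ × DIC = 0.8854 × 4.85 = 4.29 mmol/L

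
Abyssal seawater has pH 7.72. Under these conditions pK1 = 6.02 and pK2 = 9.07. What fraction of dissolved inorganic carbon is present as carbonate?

α₂ = 0.0420

α₂ = 1 / (1 + [H⁺]/K2 + [H⁺]²/(K1K2)) = 1 / (1 + 10^+1.35 + 10^-0.35)
   = 1 / (1 + 22.387 + 0.44668) = 1/23.834 = 0.04196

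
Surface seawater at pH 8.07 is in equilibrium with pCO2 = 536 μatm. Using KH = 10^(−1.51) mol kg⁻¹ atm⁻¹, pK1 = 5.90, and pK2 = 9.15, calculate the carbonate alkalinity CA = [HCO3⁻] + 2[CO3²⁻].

[CO2*] = KH · pCO2 = 10^(−1.51) × 536×10^-6 = 1.656×10^-5 mol/kg
α₀ = 1/(1 + K1/[H⁺] + K1K2/[H⁺]²) = 1/(1 + 10^+2.17 + 10^+1.09) = 0.006203
DIC = [CO2*]/α₀ = 1.656×10^-5 / 0.006203 = 2.670 mmol/kg
CA = (α₁ + 2α₂)·DIC = (0.9175 + 2×0.07631) × 2.670 = 2.86 mmol/kg

CA = 2.86 mmol/kg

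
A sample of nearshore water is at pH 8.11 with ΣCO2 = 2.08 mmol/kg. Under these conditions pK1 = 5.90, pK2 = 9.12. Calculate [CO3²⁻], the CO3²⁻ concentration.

α₂ = 1 / (1 + [H⁺]/K2 + [H⁺]²/(K1K2)) = 1 / (1 + 10^+1.01 + 10^-1.20)
   = 1 / (1 + 10.233 + 0.063096) = 1/11.296 = 0.08853
[CO3²⁻] = α₂ × DIC = 0.08853 × 2.08 = 0.184 mmol/kg

[CO3²⁻] = 0.184 mmol/kg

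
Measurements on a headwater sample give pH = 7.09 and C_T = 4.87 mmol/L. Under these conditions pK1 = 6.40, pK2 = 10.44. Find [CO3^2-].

[CO3²⁻] = 1.81 μmol/L

α₂ = 1 / (1 + [H⁺]/K2 + [H⁺]²/(K1K2)) = 1 / (1 + 10^+3.35 + 10^+2.66)
   = 1 / (1 + 2238.7 + 457.09) = 1/2696.8 = 0.0003708
[CO3²⁻] = α₂ × DIC = 0.0003708 × 4.87 = 0.00181 mmol/L = 1.81 μmol/L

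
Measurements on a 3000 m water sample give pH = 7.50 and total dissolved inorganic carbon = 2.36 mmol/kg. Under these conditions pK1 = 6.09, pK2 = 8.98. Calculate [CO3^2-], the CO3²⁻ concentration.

[CO3²⁻] = 0.0729 mmol/kg

α₂ = 1 / (1 + [H⁺]/K2 + [H⁺]²/(K1K2)) = 1 / (1 + 10^+1.48 + 10^+0.07)
   = 1 / (1 + 30.200 + 1.1749) = 1/32.374 = 0.03089
[CO3²⁻] = α₂ × DIC = 0.03089 × 2.36 = 0.0729 mmol/kg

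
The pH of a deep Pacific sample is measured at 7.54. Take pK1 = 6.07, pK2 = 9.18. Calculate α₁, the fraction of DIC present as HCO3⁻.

α₁ = 0.946

α₁ = 1 / (1 + [H⁺]/K1 + K2/[H⁺]) = 1 / (1 + 10^-1.47 + 10^-1.64)
   = 1 / (1 + 0.033884 + 0.022909) = 1/1.0568 = 0.9463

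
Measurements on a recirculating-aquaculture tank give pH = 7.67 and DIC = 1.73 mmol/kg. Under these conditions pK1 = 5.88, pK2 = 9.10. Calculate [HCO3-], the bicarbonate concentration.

[HCO3⁻] = 1.64 mmol/kg

α₁ = 1 / (1 + [H⁺]/K1 + K2/[H⁺]) = 1 / (1 + 10^-1.79 + 10^-1.43)
   = 1 / (1 + 0.016218 + 0.037154) = 1/1.0534 = 0.9493
[HCO3⁻] = α₁ × DIC = 0.9493 × 1.73 = 1.64 mmol/kg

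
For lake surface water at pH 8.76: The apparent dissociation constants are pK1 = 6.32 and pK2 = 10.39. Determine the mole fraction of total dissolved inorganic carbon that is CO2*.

α₀ = 0.00354

α₀ = 1 / (1 + K1/[H⁺] + K1K2/[H⁺]²) = 1 / (1 + 10^+2.44 + 10^+0.81)
   = 1 / (1 + 275.42 + 6.4565) = 1/282.88 = 0.003535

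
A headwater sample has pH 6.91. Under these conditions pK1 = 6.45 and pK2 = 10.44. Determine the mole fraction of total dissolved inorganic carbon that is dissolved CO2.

α₀ = 0.257

α₀ = 1 / (1 + K1/[H⁺] + K1K2/[H⁺]²) = 1 / (1 + 10^+0.46 + 10^-3.07)
   = 1 / (1 + 2.8840 + 0.00085114) = 1/3.8849 = 0.2574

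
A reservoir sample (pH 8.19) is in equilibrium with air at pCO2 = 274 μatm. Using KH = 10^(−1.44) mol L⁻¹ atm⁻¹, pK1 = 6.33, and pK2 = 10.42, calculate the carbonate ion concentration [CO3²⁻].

[CO3²⁻] = 4.24 μmol/L

[CO2*] = KH · pCO2 = 10^(−1.44) × 274×10^-6 = 9.948×10^-6 mol/L
α₀ = 1/(1 + K1/[H⁺] + K1K2/[H⁺]²) = 1/(1 + 10^+1.86 + 10^-0.37) = 0.01354
DIC = [CO2*]/α₀ = 9.948×10^-6 / 0.01354 = 0.7349 mmol/L
[CO3²⁻] = α₂·DIC; α₂ = 0.005775, so [CO3²⁻] = 0.005775 × 0.7349 = 0.00424 mmol/L = 4.24 μmol/L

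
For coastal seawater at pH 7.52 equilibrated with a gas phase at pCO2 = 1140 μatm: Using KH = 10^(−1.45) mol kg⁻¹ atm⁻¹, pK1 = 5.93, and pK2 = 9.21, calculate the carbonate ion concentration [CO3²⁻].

[CO2*] = KH · pCO2 = 10^(−1.45) × 1140×10^-6 = 4.045×10^-5 mol/kg
α₀ = 1/(1 + K1/[H⁺] + K1K2/[H⁺]²) = 1/(1 + 10^+1.59 + 10^-0.10) = 0.02457
DIC = [CO2*]/α₀ = 4.045×10^-5 / 0.02457 = 1.646 mmol/kg
[CO3²⁻] = α₂·DIC; α₂ = 0.01952, so [CO3²⁻] = 0.01952 × 1.646 = 0.0321 mmol/kg

[CO3²⁻] = 0.0321 mmol/kg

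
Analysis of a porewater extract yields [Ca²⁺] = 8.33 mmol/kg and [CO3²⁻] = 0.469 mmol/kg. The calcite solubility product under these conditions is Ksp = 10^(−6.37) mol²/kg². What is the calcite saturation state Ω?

Ksp = 10^(−6.37) = 4.266×10^-7
Ω = [Ca²⁺][CO3²⁻]/Ksp = (8.33×10^-3)(0.469×10^-3) / 4.266×10^-7 = 9.16

Ω = 9.16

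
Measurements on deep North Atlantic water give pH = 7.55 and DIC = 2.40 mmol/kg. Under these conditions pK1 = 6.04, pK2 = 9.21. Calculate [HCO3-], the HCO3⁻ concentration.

[HCO3⁻] = 2.28 mmol/kg

α₁ = 1 / (1 + [H⁺]/K1 + K2/[H⁺]) = 1 / (1 + 10^-1.51 + 10^-1.66)
   = 1 / (1 + 0.030903 + 0.021878) = 1/1.0528 = 0.9499
[HCO3⁻] = α₁ × DIC = 0.9499 × 2.40 = 2.28 mmol/kg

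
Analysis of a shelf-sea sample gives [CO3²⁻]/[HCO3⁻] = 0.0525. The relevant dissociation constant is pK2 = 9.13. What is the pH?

From K2 = [H⁺][CO3²⁻]/[HCO3⁻]:  pH = pK2 + log₁₀([CO3²⁻]/[HCO3⁻])
log₁₀(0.0525) = -1.280
pH = 9.13 + (-1.280) = 7.85

pH = 7.85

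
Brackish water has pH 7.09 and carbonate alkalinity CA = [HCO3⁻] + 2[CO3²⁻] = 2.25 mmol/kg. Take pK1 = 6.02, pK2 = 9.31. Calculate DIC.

CA = [HCO3⁻] + 2[CO3²⁻] = (α₁ + 2α₂)·DIC
At pH 7.09: [H⁺]/K1 = 10^-1.07 = 0.085114, K2/[H⁺] = 10^-2.22 = 0.0060256
α₁ = 1/(1 + 0.085114 + 0.0060256) = 1/1.0911 = 0.9165; α₂ = α₁·K2/[H⁺] = 0.005522
α₁ + 2α₂ = 0.9275
DIC = CA / (α₁ + 2α₂) = 2.25 / 0.9275 = 2.43 mmol/kg

DIC = 2.43 mmol/kg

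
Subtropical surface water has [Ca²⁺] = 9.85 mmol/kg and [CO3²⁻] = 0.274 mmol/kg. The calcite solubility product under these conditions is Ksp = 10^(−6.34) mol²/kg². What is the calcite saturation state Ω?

Ω = 5.90

Ksp = 10^(−6.34) = 4.571×10^-7
Ω = [Ca²⁺][CO3²⁻]/Ksp = (9.85×10^-3)(0.274×10^-3) / 4.571×10^-7 = 5.90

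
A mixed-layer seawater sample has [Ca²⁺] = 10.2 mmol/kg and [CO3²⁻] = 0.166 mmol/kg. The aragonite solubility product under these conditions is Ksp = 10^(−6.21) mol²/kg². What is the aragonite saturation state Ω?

Ksp = 10^(−6.21) = 6.166×10^-7
Ω = [Ca²⁺][CO3²⁻]/Ksp = (10.2×10^-3)(0.166×10^-3) / 6.166×10^-7 = 2.75

Ω = 2.75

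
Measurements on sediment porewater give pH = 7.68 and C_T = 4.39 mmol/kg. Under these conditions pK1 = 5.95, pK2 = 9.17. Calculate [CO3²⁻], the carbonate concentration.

α₂ = 1 / (1 + [H⁺]/K2 + [H⁺]²/(K1K2)) = 1 / (1 + 10^+1.49 + 10^-0.24)
   = 1 / (1 + 30.903 + 0.57544) = 1/32.478 = 0.03079
[CO3²⁻] = α₂ × DIC = 0.03079 × 4.39 = 0.135 mmol/kg

[CO3²⁻] = 0.135 mmol/kg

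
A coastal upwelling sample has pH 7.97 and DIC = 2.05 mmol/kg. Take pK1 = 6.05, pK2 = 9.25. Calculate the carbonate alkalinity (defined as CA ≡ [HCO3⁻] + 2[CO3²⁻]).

CA = 2.13 mmol/kg

CA = [HCO3⁻] + 2[CO3²⁻] = (α₁ + 2α₂)·DIC
At pH 7.97: [H⁺]/K1 = 10^-1.92 = 0.012023, K2/[H⁺] = 10^-1.28 = 0.052481
α₁ = 1/(1 + 0.012023 + 0.052481) = 1/1.0645 = 0.9394; α₂ = α₁·K2/[H⁺] = 0.04930
α₁ + 2α₂ = 1.0380
CA = 1.0380 × 2.05 = 2.13 mmol/kg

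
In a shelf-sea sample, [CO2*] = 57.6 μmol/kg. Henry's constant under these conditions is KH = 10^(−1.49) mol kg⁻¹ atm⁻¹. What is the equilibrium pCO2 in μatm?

KH = 10^(−1.49) = 3.236×10^-2 mol kg⁻¹ atm⁻¹
pCO2 = [CO2*]/KH = 57.6×10^-6 / 3.236×10^-2 = 1.78×10^-3 atm = 1780 μatm

pCO2 = 1780 μatm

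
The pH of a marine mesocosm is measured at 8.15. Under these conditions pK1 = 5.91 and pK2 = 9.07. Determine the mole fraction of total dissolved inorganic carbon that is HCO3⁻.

α₁ = 1 / (1 + [H⁺]/K1 + K2/[H⁺]) = 1 / (1 + 10^-2.24 + 10^-0.92)
   = 1 / (1 + 0.0057544 + 0.12023) = 1/1.1260 = 0.8881

α₁ = 0.888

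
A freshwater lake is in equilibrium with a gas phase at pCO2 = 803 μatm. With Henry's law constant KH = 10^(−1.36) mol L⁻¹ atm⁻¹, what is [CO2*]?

[CO2*] = 35.1 μmol/L

KH = 10^(−1.36) = 4.365×10^-2 mol L⁻¹ atm⁻¹
[CO2*] = KH · pCO2 = 4.365×10^-2 × 803×10^-6 atm = 3.51×10^-5 mol/L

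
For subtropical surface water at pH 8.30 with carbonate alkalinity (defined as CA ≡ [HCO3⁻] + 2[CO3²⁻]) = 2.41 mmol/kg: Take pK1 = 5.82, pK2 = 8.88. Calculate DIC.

DIC = 2.00 mmol/kg

CA = [HCO3⁻] + 2[CO3²⁻] = (α₁ + 2α₂)·DIC
At pH 8.30: [H⁺]/K1 = 10^-2.48 = 0.0033113, K2/[H⁺] = 10^-0.58 = 0.26303
α₁ = 1/(1 + 0.0033113 + 0.26303) = 1/1.2663 = 0.7897; α₂ = α₁·K2/[H⁺] = 0.2077
α₁ + 2α₂ = 1.2051
DIC = CA / (α₁ + 2α₂) = 2.41 / 1.2051 = 2.00 mmol/kg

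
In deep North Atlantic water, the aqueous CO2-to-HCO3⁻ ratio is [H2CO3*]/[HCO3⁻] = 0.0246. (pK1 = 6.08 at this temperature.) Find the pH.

From K1 = [H⁺][HCO3⁻]/[H2CO3*]:  pH = pK1 − log₁₀([H2CO3*]/[HCO3⁻])
log₁₀(0.0246) = -1.609
pH = 6.08 − (-1.609) = 7.69

pH = 7.69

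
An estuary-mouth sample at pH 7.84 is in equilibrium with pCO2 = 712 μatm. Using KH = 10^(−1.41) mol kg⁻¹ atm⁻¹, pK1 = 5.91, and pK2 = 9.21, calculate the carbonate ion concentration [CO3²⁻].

[CO3²⁻] = 0.101 mmol/kg

[CO2*] = KH · pCO2 = 10^(−1.41) × 712×10^-6 = 2.770×10^-5 mol/kg
α₀ = 1/(1 + K1/[H⁺] + K1K2/[H⁺]²) = 1/(1 + 10^+1.93 + 10^+0.56) = 0.01114
DIC = [CO2*]/α₀ = 2.770×10^-5 / 0.01114 = 2.486 mmol/kg
[CO3²⁻] = α₂·DIC; α₂ = 0.04046, so [CO3²⁻] = 0.04046 × 2.486 = 0.101 mmol/kg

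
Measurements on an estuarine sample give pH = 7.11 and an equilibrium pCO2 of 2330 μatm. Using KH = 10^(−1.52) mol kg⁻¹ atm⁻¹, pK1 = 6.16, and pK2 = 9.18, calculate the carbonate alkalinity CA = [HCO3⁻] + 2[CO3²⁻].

CA = 0.638 mmol/kg

[CO2*] = KH · pCO2 = 10^(−1.52) × 2330×10^-6 = 7.036×10^-5 mol/kg
α₀ = 1/(1 + K1/[H⁺] + K1K2/[H⁺]²) = 1/(1 + 10^+0.95 + 10^-1.12) = 0.1001
DIC = [CO2*]/α₀ = 7.036×10^-5 / 0.1001 = 0.7028 mmol/kg
CA = (α₁ + 2α₂)·DIC = (0.8923 + 2×0.007595) × 0.7028 = 0.638 mmol/kg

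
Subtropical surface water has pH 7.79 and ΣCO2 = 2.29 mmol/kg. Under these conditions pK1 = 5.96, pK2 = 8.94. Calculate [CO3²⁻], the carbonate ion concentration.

[CO3²⁻] = 0.149 mmol/kg

α₂ = 1 / (1 + [H⁺]/K2 + [H⁺]²/(K1K2)) = 1 / (1 + 10^+1.15 + 10^-0.68)
   = 1 / (1 + 14.125 + 0.20893) = 1/15.334 = 0.06521
[CO3²⁻] = α₂ × DIC = 0.06521 × 2.29 = 0.149 mmol/kg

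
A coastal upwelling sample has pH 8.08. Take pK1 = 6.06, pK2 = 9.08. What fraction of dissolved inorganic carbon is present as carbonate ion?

α₂ = 0.0901

α₂ = 1 / (1 + [H⁺]/K2 + [H⁺]²/(K1K2)) = 1 / (1 + 10^+1.00 + 10^-1.02)
   = 1 / (1 + 10.000 + 0.095499) = 1/11.095 = 0.09013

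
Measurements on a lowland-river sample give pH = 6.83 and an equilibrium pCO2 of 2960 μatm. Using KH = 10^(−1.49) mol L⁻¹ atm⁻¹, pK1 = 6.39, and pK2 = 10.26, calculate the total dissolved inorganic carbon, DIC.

DIC = 0.360 mmol/L

[CO2*] = KH · pCO2 = 10^(−1.49) × 2960×10^-6 = 9.578×10^-5 mol/L
α₀ = 1/(1 + K1/[H⁺] + K1K2/[H⁺]²) = 1/(1 + 10^+0.44 + 10^-2.99) = 0.2663
DIC = [CO2*]/α₀ = 9.578×10^-5 / 0.2663 = 0.360 mmol/L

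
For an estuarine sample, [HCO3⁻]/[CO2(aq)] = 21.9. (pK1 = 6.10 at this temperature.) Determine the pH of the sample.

From K1 = [H⁺][HCO3⁻]/[CO2(aq)]:  pH = pK1 + log₁₀([HCO3⁻]/[CO2(aq)])
log₁₀(21.9) = +1.340
pH = 6.10 + (+1.340) = 7.44

pH = 7.44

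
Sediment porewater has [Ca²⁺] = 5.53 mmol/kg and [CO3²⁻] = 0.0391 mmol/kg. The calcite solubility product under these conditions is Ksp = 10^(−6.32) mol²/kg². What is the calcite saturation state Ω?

Ω = 0.452

Ksp = 10^(−6.32) = 4.786×10^-7
Ω = [Ca²⁺][CO3²⁻]/Ksp = (5.53×10^-3)(0.0391×10^-3) / 4.786×10^-7 = 0.452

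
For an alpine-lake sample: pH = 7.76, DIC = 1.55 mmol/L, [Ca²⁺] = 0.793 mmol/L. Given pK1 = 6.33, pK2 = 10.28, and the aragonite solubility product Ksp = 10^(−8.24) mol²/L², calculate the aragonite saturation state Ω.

Ω = 0.620

α₂ = 1 / (1 + [H⁺]/K2 + [H⁺]²/(K1K2)) = 1 / (1 + 10^+2.52 + 10^+1.09)
   = 1 / (1 + 331.13 + 12.303) = 1/344.43 = 0.002903
[CO3²⁻] = α₂ × DIC = 0.002903 × 1.55 = 0.004500 mmol/L = 4.500 μmol/L
Ksp = 10^(−8.24) = 5.754×10^-9
Ω = [Ca²⁺][CO3²⁻]/Ksp = (0.793×10^-3)(4.500×10^-6) / 5.754×10^-9 = 0.620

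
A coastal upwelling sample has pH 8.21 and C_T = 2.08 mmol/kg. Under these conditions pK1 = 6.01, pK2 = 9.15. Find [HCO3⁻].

α₁ = 1 / (1 + [H⁺]/K1 + K2/[H⁺]) = 1 / (1 + 10^-2.20 + 10^-0.94)
   = 1 / (1 + 0.0063096 + 0.11482) = 1/1.1211 = 0.8920
[HCO3⁻] = α₁ × DIC = 0.8920 × 2.08 = 1.86 mmol/kg

[HCO3⁻] = 1.86 mmol/kg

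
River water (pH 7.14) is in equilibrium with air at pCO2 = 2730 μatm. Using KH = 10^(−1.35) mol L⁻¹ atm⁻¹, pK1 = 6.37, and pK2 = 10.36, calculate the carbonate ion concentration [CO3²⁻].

[CO2*] = KH · pCO2 = 10^(−1.35) × 2730×10^-6 = 1.219×10^-4 mol/L
α₀ = 1/(1 + K1/[H⁺] + K1K2/[H⁺]²) = 1/(1 + 10^+0.77 + 10^-2.45) = 0.1451
DIC = [CO2*]/α₀ = 1.219×10^-4 / 0.1451 = 0.8404 mmol/L
[CO3²⁻] = α₂·DIC; α₂ = 0.0005148, so [CO3²⁻] = 0.0005148 × 0.8404 = 0.000433 mmol/L = 0.433 μmol/L

[CO3²⁻] = 0.433 μmol/L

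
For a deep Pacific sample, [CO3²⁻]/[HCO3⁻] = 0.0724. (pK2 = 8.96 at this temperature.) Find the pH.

From K2 = [H⁺][CO3²⁻]/[HCO3⁻]:  pH = pK2 + log₁₀([CO3²⁻]/[HCO3⁻])
log₁₀(0.0724) = -1.140
pH = 8.96 + (-1.140) = 7.82

pH = 7.82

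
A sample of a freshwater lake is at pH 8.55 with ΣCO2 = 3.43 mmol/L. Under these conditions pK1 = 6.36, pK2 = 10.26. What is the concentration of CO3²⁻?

[CO3²⁻] = 0.0652 mmol/L

α₂ = 1 / (1 + [H⁺]/K2 + [H⁺]²/(K1K2)) = 1 / (1 + 10^+1.71 + 10^-0.48)
   = 1 / (1 + 51.286 + 0.33113) = 1/52.617 = 0.01901
[CO3²⁻] = α₂ × DIC = 0.01901 × 3.43 = 0.0652 mmol/L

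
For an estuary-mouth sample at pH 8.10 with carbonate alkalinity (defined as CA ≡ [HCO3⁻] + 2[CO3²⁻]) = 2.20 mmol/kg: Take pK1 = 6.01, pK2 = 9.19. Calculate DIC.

DIC = 2.06 mmol/kg

CA = [HCO3⁻] + 2[CO3²⁻] = (α₁ + 2α₂)·DIC
At pH 8.10: [H⁺]/K1 = 10^-2.09 = 0.0081283, K2/[H⁺] = 10^-1.09 = 0.081283
α₁ = 1/(1 + 0.0081283 + 0.081283) = 1/1.0894 = 0.9179; α₂ = α₁·K2/[H⁺] = 0.07461
α₁ + 2α₂ = 1.0672
DIC = CA / (α₁ + 2α₂) = 2.20 / 1.0672 = 2.06 mmol/kg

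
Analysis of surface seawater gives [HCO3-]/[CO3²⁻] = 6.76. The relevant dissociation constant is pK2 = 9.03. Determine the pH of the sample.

From K2 = [H⁺][CO3²⁻]/[HCO3-]:  pH = pK2 − log₁₀([HCO3-]/[CO3²⁻])
log₁₀(6.76) = +0.830
pH = 9.03 − (+0.830) = 8.20

pH = 8.20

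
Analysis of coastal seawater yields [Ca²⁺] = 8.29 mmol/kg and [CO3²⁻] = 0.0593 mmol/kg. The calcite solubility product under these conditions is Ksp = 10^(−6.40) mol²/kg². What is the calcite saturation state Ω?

Ksp = 10^(−6.40) = 3.981×10^-7
Ω = [Ca²⁺][CO3²⁻]/Ksp = (8.29×10^-3)(0.0593×10^-3) / 3.981×10^-7 = 1.23

Ω = 1.23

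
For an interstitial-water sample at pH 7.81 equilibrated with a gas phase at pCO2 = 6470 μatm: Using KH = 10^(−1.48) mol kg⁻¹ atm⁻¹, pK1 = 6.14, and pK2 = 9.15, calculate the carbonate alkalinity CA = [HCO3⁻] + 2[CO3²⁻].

CA = 10.9 mmol/kg

[CO2*] = KH · pCO2 = 10^(−1.48) × 6470×10^-6 = 2.142×10^-4 mol/kg
α₀ = 1/(1 + K1/[H⁺] + K1K2/[H⁺]²) = 1/(1 + 10^+1.67 + 10^+0.33) = 0.02004
DIC = [CO2*]/α₀ = 2.142×10^-4 / 0.02004 = 10.69 mmol/kg
CA = (α₁ + 2α₂)·DIC = (0.9371 + 2×0.04284) × 10.69 = 10.9 mmol/kg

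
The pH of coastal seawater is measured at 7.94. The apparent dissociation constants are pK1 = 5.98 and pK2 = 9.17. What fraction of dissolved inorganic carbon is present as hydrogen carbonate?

α₁ = 1 / (1 + [H⁺]/K1 + K2/[H⁺]) = 1 / (1 + 10^-1.96 + 10^-1.23)
   = 1 / (1 + 0.010965 + 0.058884) = 1/1.0698 = 0.9347

α₁ = 0.935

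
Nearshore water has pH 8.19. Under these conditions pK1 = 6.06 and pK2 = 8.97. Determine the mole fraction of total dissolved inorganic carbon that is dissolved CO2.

α₀ = 0.00632

α₀ = 1 / (1 + K1/[H⁺] + K1K2/[H⁺]²) = 1 / (1 + 10^+2.13 + 10^+1.35)
   = 1 / (1 + 134.90 + 22.387) = 1/158.28 = 0.006318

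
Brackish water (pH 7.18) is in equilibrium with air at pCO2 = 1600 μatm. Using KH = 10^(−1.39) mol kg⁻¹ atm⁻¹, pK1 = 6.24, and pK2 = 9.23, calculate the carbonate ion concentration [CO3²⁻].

[CO2*] = KH · pCO2 = 10^(−1.39) × 1600×10^-6 = 6.518×10^-5 mol/kg
α₀ = 1/(1 + K1/[H⁺] + K1K2/[H⁺]²) = 1/(1 + 10^+0.94 + 10^-1.11) = 0.1022
DIC = [CO2*]/α₀ = 6.518×10^-5 / 0.1022 = 0.6379 mmol/kg
[CO3²⁻] = α₂·DIC; α₂ = 0.007931, so [CO3²⁻] = 0.007931 × 0.6379 = 0.00506 mmol/kg = 5.06 μmol/kg

[CO3²⁻] = 5.06 μmol/kg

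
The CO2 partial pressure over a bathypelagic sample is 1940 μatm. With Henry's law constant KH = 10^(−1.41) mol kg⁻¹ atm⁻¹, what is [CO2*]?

[CO2*] = 75.5 μmol/kg

KH = 10^(−1.41) = 3.890×10^-2 mol kg⁻¹ atm⁻¹
[CO2*] = KH · pCO2 = 3.890×10^-2 × 1940×10^-6 atm = 7.55×10^-5 mol/kg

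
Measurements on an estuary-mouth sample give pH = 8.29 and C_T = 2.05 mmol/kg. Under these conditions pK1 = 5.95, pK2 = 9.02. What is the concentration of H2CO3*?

α₀ = 1 / (1 + K1/[H⁺] + K1K2/[H⁺]²) = 1 / (1 + 10^+2.34 + 10^+1.61)
   = 1 / (1 + 218.78 + 40.738) = 1/260.51 = 0.003839
[CO2*] = α₀ × DIC = 0.003839 × 2.05 = 0.00787 mmol/kg = 7.87 μmol/kg

[CO2*] = 7.87 μmol/kg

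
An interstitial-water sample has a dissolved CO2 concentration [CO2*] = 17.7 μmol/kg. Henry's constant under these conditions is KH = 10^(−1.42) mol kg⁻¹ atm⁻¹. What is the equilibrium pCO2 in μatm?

pCO2 = 466 μatm

KH = 10^(−1.42) = 3.802×10^-2 mol kg⁻¹ atm⁻¹
pCO2 = [CO2*]/KH = 17.7×10^-6 / 3.802×10^-2 = 4.66×10^-4 atm = 466 μatm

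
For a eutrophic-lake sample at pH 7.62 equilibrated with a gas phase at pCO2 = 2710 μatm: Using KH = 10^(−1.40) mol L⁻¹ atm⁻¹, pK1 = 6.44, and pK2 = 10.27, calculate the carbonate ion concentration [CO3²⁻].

[CO2*] = KH · pCO2 = 10^(−1.40) × 2710×10^-6 = 1.079×10^-4 mol/L
α₀ = 1/(1 + K1/[H⁺] + K1K2/[H⁺]²) = 1/(1 + 10^+1.18 + 10^-1.47) = 0.06184
DIC = [CO2*]/α₀ = 1.079×10^-4 / 0.06184 = 1.744 mmol/L
[CO3²⁻] = α₂·DIC; α₂ = 0.002096, so [CO3²⁻] = 0.002096 × 1.744 = 0.00366 mmol/L = 3.66 μmol/L

[CO3²⁻] = 3.66 μmol/L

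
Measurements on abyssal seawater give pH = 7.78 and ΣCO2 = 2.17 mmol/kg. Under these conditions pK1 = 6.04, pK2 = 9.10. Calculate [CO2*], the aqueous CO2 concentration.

[CO2*] = 0.0370 mmol/kg

α₀ = 1 / (1 + K1/[H⁺] + K1K2/[H⁺]²) = 1 / (1 + 10^+1.74 + 10^+0.42)
   = 1 / (1 + 54.954 + 2.6303) = 1/58.584 = 0.01707
[CO2*] = α₀ × DIC = 0.01707 × 2.17 = 0.0370 mmol/kg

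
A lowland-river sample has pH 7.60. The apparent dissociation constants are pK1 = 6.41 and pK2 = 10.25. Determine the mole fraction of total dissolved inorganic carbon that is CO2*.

α₀ = 1 / (1 + K1/[H⁺] + K1K2/[H⁺]²) = 1 / (1 + 10^+1.19 + 10^-1.46)
   = 1 / (1 + 15.488 + 0.034674) = 1/16.523 = 0.06052

α₀ = 0.0605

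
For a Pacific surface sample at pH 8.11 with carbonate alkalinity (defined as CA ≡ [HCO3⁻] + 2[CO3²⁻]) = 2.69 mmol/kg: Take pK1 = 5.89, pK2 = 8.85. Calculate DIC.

DIC = 2.34 mmol/kg

CA = [HCO3⁻] + 2[CO3²⁻] = (α₁ + 2α₂)·DIC
At pH 8.11: [H⁺]/K1 = 10^-2.22 = 0.0060256, K2/[H⁺] = 10^-0.74 = 0.18197
α₁ = 1/(1 + 0.0060256 + 0.18197) = 1/1.1880 = 0.8418; α₂ = α₁·K2/[H⁺] = 0.1532
α₁ + 2α₂ = 1.1481
DIC = CA / (α₁ + 2α₂) = 2.69 / 1.1481 = 2.34 mmol/kg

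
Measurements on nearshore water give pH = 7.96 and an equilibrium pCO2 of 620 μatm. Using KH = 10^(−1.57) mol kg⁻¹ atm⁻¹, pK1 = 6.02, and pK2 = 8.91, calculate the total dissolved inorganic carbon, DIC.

DIC = 1.63 mmol/kg

[CO2*] = KH · pCO2 = 10^(−1.57) × 620×10^-6 = 1.669×10^-5 mol/kg
α₀ = 1/(1 + K1/[H⁺] + K1K2/[H⁺]²) = 1/(1 + 10^+1.94 + 10^+0.99) = 0.01022
DIC = [CO2*]/α₀ = 1.669×10^-5 / 0.01022 = 1.63 mmol/kg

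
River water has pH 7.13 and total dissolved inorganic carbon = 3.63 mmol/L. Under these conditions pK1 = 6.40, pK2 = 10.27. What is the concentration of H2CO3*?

[CO2*] = 0.569 mmol/L

α₀ = 1 / (1 + K1/[H⁺] + K1K2/[H⁺]²) = 1 / (1 + 10^+0.73 + 10^-2.41)
   = 1 / (1 + 5.3703 + 0.0038905) = 1/6.3742 = 0.1569
[CO2*] = α₀ × DIC = 0.1569 × 3.63 = 0.569 mmol/L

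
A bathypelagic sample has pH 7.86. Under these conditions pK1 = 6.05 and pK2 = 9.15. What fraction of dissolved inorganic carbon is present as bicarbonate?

α₁ = 0.937

α₁ = 1 / (1 + [H⁺]/K1 + K2/[H⁺]) = 1 / (1 + 10^-1.81 + 10^-1.29)
   = 1 / (1 + 0.015488 + 0.051286) = 1/1.0668 = 0.9374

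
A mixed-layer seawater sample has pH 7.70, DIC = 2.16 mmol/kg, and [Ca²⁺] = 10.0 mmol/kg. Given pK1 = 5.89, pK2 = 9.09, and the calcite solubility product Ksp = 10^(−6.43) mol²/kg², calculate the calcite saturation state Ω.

α₂ = 1 / (1 + [H⁺]/K2 + [H⁺]²/(K1K2)) = 1 / (1 + 10^+1.39 + 10^-0.42)
   = 1 / (1 + 24.547 + 0.38019) = 1/25.927 = 0.03857
[CO3²⁻] = α₂ × DIC = 0.03857 × 2.16 = 0.08331 mmol/kg
Ksp = 10^(−6.43) = 3.715×10^-7
Ω = [Ca²⁺][CO3²⁻]/Ksp = (10.0×10^-3)(8.331×10^-5) / 3.715×10^-7 = 2.24

Ω = 2.24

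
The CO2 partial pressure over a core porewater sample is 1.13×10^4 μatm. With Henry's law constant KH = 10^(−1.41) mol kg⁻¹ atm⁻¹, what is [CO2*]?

KH = 10^(−1.41) = 3.890×10^-2 mol kg⁻¹ atm⁻¹
[CO2*] = KH · pCO2 = 3.890×10^-2 × 1.13×10^4×10^-6 atm = 4.40×10^-4 mol/kg

[CO2*] = 440 μmol/kg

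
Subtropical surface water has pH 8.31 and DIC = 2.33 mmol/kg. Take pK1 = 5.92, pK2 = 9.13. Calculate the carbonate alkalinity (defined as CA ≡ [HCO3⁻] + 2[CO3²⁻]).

CA = 2.63 mmol/kg

CA = [HCO3⁻] + 2[CO3²⁻] = (α₁ + 2α₂)·DIC
At pH 8.31: [H⁺]/K1 = 10^-2.39 = 0.0040738, K2/[H⁺] = 10^-0.82 = 0.15136
α₁ = 1/(1 + 0.0040738 + 0.15136) = 1/1.1554 = 0.8655; α₂ = α₁·K2/[H⁺] = 0.1310
α₁ + 2α₂ = 1.1275
CA = 1.1275 × 2.33 = 2.63 mmol/kg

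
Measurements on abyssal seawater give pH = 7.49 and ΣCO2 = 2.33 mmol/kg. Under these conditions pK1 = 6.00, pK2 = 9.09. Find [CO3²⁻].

[CO3²⁻] = 0.0553 mmol/kg

α₂ = 1 / (1 + [H⁺]/K2 + [H⁺]²/(K1K2)) = 1 / (1 + 10^+1.60 + 10^+0.11)
   = 1 / (1 + 39.811 + 1.2882) = 1/42.099 = 0.02375
[CO3²⁻] = α₂ × DIC = 0.02375 × 2.33 = 0.0553 mmol/kg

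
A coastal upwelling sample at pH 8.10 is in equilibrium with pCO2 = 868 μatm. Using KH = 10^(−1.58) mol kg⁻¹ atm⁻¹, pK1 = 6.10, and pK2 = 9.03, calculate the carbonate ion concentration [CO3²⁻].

[CO2*] = KH · pCO2 = 10^(−1.58) × 868×10^-6 = 2.283×10^-5 mol/kg
α₀ = 1/(1 + K1/[H⁺] + K1K2/[H⁺]²) = 1/(1 + 10^+2.00 + 10^+1.07) = 0.008869
DIC = [CO2*]/α₀ = 2.283×10^-5 / 0.008869 = 2.574 mmol/kg
[CO3²⁻] = α₂·DIC; α₂ = 0.1042, so [CO3²⁻] = 0.1042 × 2.574 = 0.268 mmol/kg

[CO3²⁻] = 0.268 mmol/kg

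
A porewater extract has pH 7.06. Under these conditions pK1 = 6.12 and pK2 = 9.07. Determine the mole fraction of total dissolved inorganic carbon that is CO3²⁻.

α₂ = 0.00869

α₂ = 1 / (1 + [H⁺]/K2 + [H⁺]²/(K1K2)) = 1 / (1 + 10^+2.01 + 10^+1.07)
   = 1 / (1 + 102.33 + 11.749) = 1/115.08 = 0.008690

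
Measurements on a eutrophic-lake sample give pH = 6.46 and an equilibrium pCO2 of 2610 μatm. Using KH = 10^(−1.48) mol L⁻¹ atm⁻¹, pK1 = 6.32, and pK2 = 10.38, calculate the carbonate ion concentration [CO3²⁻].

[CO2*] = KH · pCO2 = 10^(−1.48) × 2610×10^-6 = 8.643×10^-5 mol/L
α₀ = 1/(1 + K1/[H⁺] + K1K2/[H⁺]²) = 1/(1 + 10^+0.14 + 10^-3.78) = 0.4201
DIC = [CO2*]/α₀ = 8.643×10^-5 / 0.4201 = 0.2057 mmol/L
[CO3²⁻] = α₂·DIC; α₂ = 6.971×10^-5, so [CO3²⁻] = 6.971×10^-5 × 0.2057 = 1.43×10^-5 mmol/L = 0.0143 μmol/L

[CO3²⁻] = 0.0143 μmol/L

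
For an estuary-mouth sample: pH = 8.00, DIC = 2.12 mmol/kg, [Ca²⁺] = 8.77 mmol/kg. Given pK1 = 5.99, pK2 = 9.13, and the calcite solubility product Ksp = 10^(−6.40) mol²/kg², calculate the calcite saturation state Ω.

Ω = 3.19

α₂ = 1 / (1 + [H⁺]/K2 + [H⁺]²/(K1K2)) = 1 / (1 + 10^+1.13 + 10^-0.88)
   = 1 / (1 + 13.490 + 0.13183) = 1/14.621 = 0.06839
[CO3²⁻] = α₂ × DIC = 0.06839 × 2.12 = 0.1450 mmol/kg
Ksp = 10^(−6.40) = 3.981×10^-7
Ω = [Ca²⁺][CO3²⁻]/Ksp = (8.77×10^-3)(1.450×10^-4) / 3.981×10^-7 = 3.19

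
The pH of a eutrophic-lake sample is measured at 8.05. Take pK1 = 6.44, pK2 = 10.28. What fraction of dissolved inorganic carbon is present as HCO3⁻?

α₁ = 1 / (1 + [H⁺]/K1 + K2/[H⁺]) = 1 / (1 + 10^-1.61 + 10^-2.23)
   = 1 / (1 + 0.024547 + 0.0058884) = 1/1.0304 = 0.9705

α₁ = 0.970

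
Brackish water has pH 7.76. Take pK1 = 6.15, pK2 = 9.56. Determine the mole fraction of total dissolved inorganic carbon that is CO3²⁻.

α₂ = 0.0152

α₂ = 1 / (1 + [H⁺]/K2 + [H⁺]²/(K1K2)) = 1 / (1 + 10^+1.80 + 10^+0.19)
   = 1 / (1 + 63.096 + 1.5488) = 1/65.645 = 0.01523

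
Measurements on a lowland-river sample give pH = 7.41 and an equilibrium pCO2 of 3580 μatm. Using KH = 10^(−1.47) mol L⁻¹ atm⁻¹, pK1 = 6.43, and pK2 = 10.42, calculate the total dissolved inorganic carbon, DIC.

[CO2*] = KH · pCO2 = 10^(−1.47) × 3580×10^-6 = 1.213×10^-4 mol/L
α₀ = 1/(1 + K1/[H⁺] + K1K2/[H⁺]²) = 1/(1 + 10^+0.98 + 10^-2.03) = 0.09470
DIC = [CO2*]/α₀ = 1.213×10^-4 / 0.09470 = 1.28 mmol/L

DIC = 1.28 mmol/L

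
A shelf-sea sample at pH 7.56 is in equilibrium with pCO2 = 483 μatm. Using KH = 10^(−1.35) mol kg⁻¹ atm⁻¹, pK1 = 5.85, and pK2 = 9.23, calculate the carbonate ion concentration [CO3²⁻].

[CO2*] = KH · pCO2 = 10^(−1.35) × 483×10^-6 = 2.157×10^-5 mol/kg
α₀ = 1/(1 + K1/[H⁺] + K1K2/[H⁺]²) = 1/(1 + 10^+1.71 + 10^+0.04) = 0.01873
DIC = [CO2*]/α₀ = 2.157×10^-5 / 0.01873 = 1.152 mmol/kg
[CO3²⁻] = α₂·DIC; α₂ = 0.02054, so [CO3²⁻] = 0.02054 × 1.152 = 0.0237 mmol/kg

[CO3²⁻] = 0.0237 mmol/kg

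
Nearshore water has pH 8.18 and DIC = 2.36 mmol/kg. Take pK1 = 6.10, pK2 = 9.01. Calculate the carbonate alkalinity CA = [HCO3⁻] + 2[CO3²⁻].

CA = 2.64 mmol/kg

CA = [HCO3⁻] + 2[CO3²⁻] = (α₁ + 2α₂)·DIC
At pH 8.18: [H⁺]/K1 = 10^-2.08 = 0.0083176, K2/[H⁺] = 10^-0.83 = 0.14791
α₁ = 1/(1 + 0.0083176 + 0.14791) = 1/1.1562 = 0.8649; α₂ = α₁·K2/[H⁺] = 0.1279
α₁ + 2α₂ = 1.1207
CA = 1.1207 × 2.36 = 2.64 mmol/kg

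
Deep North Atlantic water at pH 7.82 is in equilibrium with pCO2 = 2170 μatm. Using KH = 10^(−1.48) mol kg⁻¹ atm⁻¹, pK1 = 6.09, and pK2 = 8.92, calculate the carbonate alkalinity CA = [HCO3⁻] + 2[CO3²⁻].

[CO2*] = KH · pCO2 = 10^(−1.48) × 2170×10^-6 = 7.186×10^-5 mol/kg
α₀ = 1/(1 + K1/[H⁺] + K1K2/[H⁺]²) = 1/(1 + 10^+1.73 + 10^+0.63) = 0.01696
DIC = [CO2*]/α₀ = 7.186×10^-5 / 0.01696 = 4.237 mmol/kg
CA = (α₁ + 2α₂)·DIC = (0.9107 + 2×0.07234) × 4.237 = 4.47 mmol/kg

CA = 4.47 mmol/kg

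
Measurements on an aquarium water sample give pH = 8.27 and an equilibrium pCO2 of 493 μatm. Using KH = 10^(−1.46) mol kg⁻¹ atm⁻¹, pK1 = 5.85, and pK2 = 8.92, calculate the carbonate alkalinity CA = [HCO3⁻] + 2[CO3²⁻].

[CO2*] = KH · pCO2 = 10^(−1.46) × 493×10^-6 = 1.709×10^-5 mol/kg
α₀ = 1/(1 + K1/[H⁺] + K1K2/[H⁺]²) = 1/(1 + 10^+2.42 + 10^+1.77) = 0.003097
DIC = [CO2*]/α₀ = 1.709×10^-5 / 0.003097 = 5.520 mmol/kg
CA = (α₁ + 2α₂)·DIC = (0.8145 + 2×0.1824) × 5.520 = 6.51 mmol/kg

CA = 6.51 mmol/kg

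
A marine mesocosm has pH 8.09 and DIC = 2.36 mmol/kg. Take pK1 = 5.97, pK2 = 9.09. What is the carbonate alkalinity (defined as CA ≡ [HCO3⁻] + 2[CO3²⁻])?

CA = [HCO3⁻] + 2[CO3²⁻] = (α₁ + 2α₂)·DIC
At pH 8.09: [H⁺]/K1 = 10^-2.12 = 0.0075858, K2/[H⁺] = 10^-1.00 = 0.10000
α₁ = 1/(1 + 0.0075858 + 0.10000) = 1/1.1076 = 0.9029; α₂ = α₁·K2/[H⁺] = 0.09029
α₁ + 2α₂ = 1.0834
CA = 1.0834 × 2.36 = 2.56 mmol/kg

CA = 2.56 mmol/kg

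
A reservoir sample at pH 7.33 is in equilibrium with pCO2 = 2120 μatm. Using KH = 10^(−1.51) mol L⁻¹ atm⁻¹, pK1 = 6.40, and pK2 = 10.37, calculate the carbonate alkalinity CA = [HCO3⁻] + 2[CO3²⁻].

[CO2*] = KH · pCO2 = 10^(−1.51) × 2120×10^-6 = 6.551×10^-5 mol/L
α₀ = 1/(1 + K1/[H⁺] + K1K2/[H⁺]²) = 1/(1 + 10^+0.93 + 10^-2.11) = 0.1051
DIC = [CO2*]/α₀ = 6.551×10^-5 / 0.1051 = 0.6236 mmol/L
CA = (α₁ + 2α₂)·DIC = (0.8941 + 2×0.0008155) × 0.6236 = 0.559 mmol/L

CA = 0.559 mmol/L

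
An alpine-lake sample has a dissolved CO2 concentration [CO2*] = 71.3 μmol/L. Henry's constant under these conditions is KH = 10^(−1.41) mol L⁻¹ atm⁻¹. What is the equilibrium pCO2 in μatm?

pCO2 = 1830 μatm

KH = 10^(−1.41) = 3.890×10^-2 mol L⁻¹ atm⁻¹
pCO2 = [CO2*]/KH = 71.3×10^-6 / 3.890×10^-2 = 1.83×10^-3 atm = 1830 μatm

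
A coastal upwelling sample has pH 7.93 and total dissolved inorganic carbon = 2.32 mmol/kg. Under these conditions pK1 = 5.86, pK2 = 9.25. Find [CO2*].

α₀ = 1 / (1 + K1/[H⁺] + K1K2/[H⁺]²) = 1 / (1 + 10^+2.07 + 10^+0.75)
   = 1 / (1 + 117.49 + 5.6234) = 1/124.11 = 0.008057
[CO2*] = α₀ × DIC = 0.008057 × 2.32 = 0.0187 mmol/kg = 18.7 μmol/kg

[CO2*] = 18.7 μmol/kg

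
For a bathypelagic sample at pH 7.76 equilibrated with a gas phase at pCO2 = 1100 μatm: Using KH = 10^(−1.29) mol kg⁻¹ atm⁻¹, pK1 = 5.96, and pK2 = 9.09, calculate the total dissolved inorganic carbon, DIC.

[CO2*] = KH · pCO2 = 10^(−1.29) × 1100×10^-6 = 5.641×10^-5 mol/kg
α₀ = 1/(1 + K1/[H⁺] + K1K2/[H⁺]²) = 1/(1 + 10^+1.80 + 10^+0.47) = 0.01491
DIC = [CO2*]/α₀ = 5.641×10^-5 / 0.01491 = 3.78 mmol/kg

DIC = 3.78 mmol/kg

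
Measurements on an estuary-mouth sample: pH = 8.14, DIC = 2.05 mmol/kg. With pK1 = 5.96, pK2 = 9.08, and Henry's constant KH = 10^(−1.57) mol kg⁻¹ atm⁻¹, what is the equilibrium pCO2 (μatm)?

α₀ = 1 / (1 + K1/[H⁺] + K1K2/[H⁺]²) = 1 / (1 + 10^+2.18 + 10^+1.24)
   = 1 / (1 + 151.36 + 17.378) = 1/169.73 = 0.005892
[CO2*] = α₀ × DIC = 0.005892 × 2.05 = 0.01208 mmol/kg = 12.08 μmol/kg
pCO2 = [CO2*]/KH = 1.208×10^-5 / 2.692×10^-2 = 449 μatm

pCO2 = 449 μatm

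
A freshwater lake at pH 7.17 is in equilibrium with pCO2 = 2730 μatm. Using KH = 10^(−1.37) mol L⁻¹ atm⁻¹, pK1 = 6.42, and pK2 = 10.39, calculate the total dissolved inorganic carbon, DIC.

[CO2*] = KH · pCO2 = 10^(−1.37) × 2730×10^-6 = 1.165×10^-4 mol/L
α₀ = 1/(1 + K1/[H⁺] + K1K2/[H⁺]²) = 1/(1 + 10^+0.75 + 10^-2.47) = 0.1509
DIC = [CO2*]/α₀ = 1.165×10^-4 / 0.1509 = 0.772 mmol/L

DIC = 0.772 mmol/L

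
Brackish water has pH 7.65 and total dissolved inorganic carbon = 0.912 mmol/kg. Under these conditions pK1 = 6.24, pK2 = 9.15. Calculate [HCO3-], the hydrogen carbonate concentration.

[HCO3⁻] = 0.852 mmol/kg

α₁ = 1 / (1 + [H⁺]/K1 + K2/[H⁺]) = 1 / (1 + 10^-1.41 + 10^-1.50)
   = 1 / (1 + 0.038905 + 0.031623) = 1/1.0705 = 0.9341
[HCO3⁻] = α₁ × DIC = 0.9341 × 0.912 = 0.852 mmol/kg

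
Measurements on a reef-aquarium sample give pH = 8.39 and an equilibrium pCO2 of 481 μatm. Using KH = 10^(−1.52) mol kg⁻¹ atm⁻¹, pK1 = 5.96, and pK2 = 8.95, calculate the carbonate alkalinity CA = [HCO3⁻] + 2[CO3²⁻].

[CO2*] = KH · pCO2 = 10^(−1.52) × 481×10^-6 = 1.453×10^-5 mol/kg
α₀ = 1/(1 + K1/[H⁺] + K1K2/[H⁺]²) = 1/(1 + 10^+2.43 + 10^+1.87) = 0.002905
DIC = [CO2*]/α₀ = 1.453×10^-5 / 0.002905 = 5.001 mmol/kg
CA = (α₁ + 2α₂)·DIC = (0.7818 + 2×0.2153) × 5.001 = 6.06 mmol/kg

CA = 6.06 mmol/kg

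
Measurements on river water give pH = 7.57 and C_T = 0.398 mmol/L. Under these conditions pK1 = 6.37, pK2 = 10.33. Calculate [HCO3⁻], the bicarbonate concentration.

α₁ = 1 / (1 + [H⁺]/K1 + K2/[H⁺]) = 1 / (1 + 10^-1.20 + 10^-2.76)
   = 1 / (1 + 0.063096 + 0.0017378) = 1/1.0648 = 0.9391
[HCO3⁻] = α₁ × DIC = 0.9391 × 0.398 = 0.374 mmol/L

[HCO3⁻] = 0.374 mmol/L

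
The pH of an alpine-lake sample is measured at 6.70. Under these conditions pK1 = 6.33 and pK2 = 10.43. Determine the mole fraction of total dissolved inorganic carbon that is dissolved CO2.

α₀ = 0.299

α₀ = 1 / (1 + K1/[H⁺] + K1K2/[H⁺]²) = 1 / (1 + 10^+0.37 + 10^-3.36)
   = 1 / (1 + 2.3442 + 0.00043652) = 1/3.3447 = 0.2990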